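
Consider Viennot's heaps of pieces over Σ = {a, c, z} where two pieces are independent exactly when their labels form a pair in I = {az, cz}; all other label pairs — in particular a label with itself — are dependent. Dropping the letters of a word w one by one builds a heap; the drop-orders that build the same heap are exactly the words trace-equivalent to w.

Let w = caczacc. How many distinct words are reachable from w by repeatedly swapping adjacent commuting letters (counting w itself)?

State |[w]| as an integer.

7

#0=c has no predecessor
#1=a depends on [0:c]
#2=c depends on [1:a]
#3=z has no predecessor
#4=a depends on [2:c]
#5=c depends on [4:a]
#6=c depends on [5:c]
sources: [0:c, 3:z]
N(rest) = Σ N(rest − s) over sources s of rest; N(one piece) = 1:
  size 1 → [3]=1  [6]=1
  size 2 → [3,6]=2  [5,6]=1
  size 3 → [3,5,6]=3  [4,5,6]=1
  size 4 → [2,4,5,6]=1  [3,4,5,6]=4
  size 5 → [1,2,4,5,6]=1  [2,3,4,5,6]=5
  first=0(c) contributes 6
  first=3(z) contributes 1
|[w]| = 7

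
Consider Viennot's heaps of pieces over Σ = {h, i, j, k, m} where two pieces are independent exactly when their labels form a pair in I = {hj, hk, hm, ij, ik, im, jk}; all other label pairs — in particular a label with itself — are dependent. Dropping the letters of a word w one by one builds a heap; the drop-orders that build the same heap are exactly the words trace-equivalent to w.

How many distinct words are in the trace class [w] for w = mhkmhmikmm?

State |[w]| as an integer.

120

drop 0:m onto floor
drop 1:h onto floor
drop 2:k onto {0:m}
drop 3:m onto {2:k}
drop 4:h onto {1:h}
drop 5:m onto {3:m}
drop 6:i onto {4:h}
drop 7:k onto {5:m}
drop 8:m onto {7:k}
drop 9:m onto {8:m}
ground layer = {0:m, 1:h}
drop-orders for the pieces not yet dropped (sum over which currently-grounded one goes next):
  1 to go: {6} 1  {9} 1
  2 to go: {4,6} 1  {6,9} 2  {8,9} 1
  3 to go: {1,4,6} 1  {4,6,9} 3  {6,8,9} 3  {7,8,9} 1
  4 to go: {1,4,6,9} 4  {4,6,8,9} 6  {5,7,8,9} 1  {6,7,8,9} 4
  5 to go: {1,4,6,8,9} 10  {3,5,7,8,9} 1  {4,6,7,8,9} 10  {5,6,7,8,9} 5
  6 to go: {1,4,6,7,8,9} 20  {2,3,5,7,8,9} 1  {3,5,6,7,8,9} 6  {4,5,6,7,8,9} 15
  7 to go: {0,2,3,5,7,8,9} 1  {1,4,5,6,7,8,9} 35  {2,3,5,6,7,8,9} 7  {3,4,5,6,7,8,9} 21
  8 to go: {0,2,3,5,6,7,8,9} 8  {1,3,4,5,6,7,8,9} 56  {2,3,4,5,6,7,8,9} 28
  if 0:m drops first: 84 orders
  if 1:h drops first: 36 orders
heap linearizations: 120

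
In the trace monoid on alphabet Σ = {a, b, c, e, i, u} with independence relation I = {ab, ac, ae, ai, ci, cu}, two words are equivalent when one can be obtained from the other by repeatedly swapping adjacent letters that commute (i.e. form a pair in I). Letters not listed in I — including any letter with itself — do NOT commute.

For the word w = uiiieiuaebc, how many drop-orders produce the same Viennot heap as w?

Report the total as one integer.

4

#0=u has no predecessor
#1=i depends on [0:u]
#2=i depends on [1:i]
#3=i depends on [2:i]
#4=e depends on [3:i]
#5=i depends on [4:e]
#6=u depends on [5:i]
#7=a depends on [6:u]
#8=e depends on [6:u]
#9=b depends on [8:e]
#10=c depends on [9:b]
sources: [0:u]
N(rest) = Σ N(rest − s) over sources s of rest; N(one piece) = 1:
  size 1 → [7]=1  [10]=1
  size 2 → [7,10]=2  [9,10]=1
  size 3 → [7,9,10]=3  [8,9,10]=1
  size 4 → [7,8,9,10]=4
  size 5 → [6,7,8,9,10]=4
  size 6 → [5,6,7,8,9,10]=4
  size 7 → [4,5,6,7,8,9,10]=4
  size 8 → [3,4,5,6,7,8,9,10]=4
  size 9 → [2,3,4,5,6,7,8,9,10]=4
  first=0(u) contributes 4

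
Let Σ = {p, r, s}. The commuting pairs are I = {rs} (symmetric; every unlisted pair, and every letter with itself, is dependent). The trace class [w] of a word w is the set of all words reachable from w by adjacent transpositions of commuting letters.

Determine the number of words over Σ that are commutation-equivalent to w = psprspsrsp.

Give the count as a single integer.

piece 0:p — minimal
piece 1:s rests on {0:p}
piece 2:p rests on {1:s}
piece 3:r rests on {2:p}
piece 4:s rests on {2:p}
piece 5:p rests on {3:r, 4:s}
piece 6:s rests on {5:p}
piece 7:r rests on {5:p}
piece 8:s rests on {6:s}
piece 9:p rests on {7:r, 8:s}
minimal pieces: {0:p}
ways to finish when only these pieces remain (= sum over removing one remaining piece with nothing left below it):
  1 left: {9}→1
  2 left: {7,9}→1  {8,9}→1
  3 left: {6,8,9}→1  {7,8,9}→2
  4 left: {6,7,8,9}→3
  5 left: {5,6,7,8,9}→3
  6 left: {3,5,6,7,8,9}→3  {4,5,6,7,8,9}→3
  7 left: {3,4,5,6,7,8,9}→6
  8 left: {2,3,4,5,6,7,8,9}→6
  placing 0:p first → 6 extensions

6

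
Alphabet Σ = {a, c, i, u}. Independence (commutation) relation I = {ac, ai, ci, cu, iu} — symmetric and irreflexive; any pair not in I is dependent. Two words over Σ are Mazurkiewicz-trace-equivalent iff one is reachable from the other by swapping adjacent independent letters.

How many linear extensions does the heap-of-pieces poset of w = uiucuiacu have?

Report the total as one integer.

756

#0=u has no predecessor
#1=i has no predecessor
#2=u depends on [0:u]
#3=c has no predecessor
#4=u depends on [2:u]
#5=i depends on [1:i]
#6=a depends on [4:u]
#7=c depends on [3:c]
#8=u depends on [6:a]
sources: [0:u, 1:i, 3:c]
N(rest) = Σ N(rest − s) over sources s of rest; N(one piece) = 1:
  size 1 → [5]=1  [7]=1  [8]=1
  size 2 → [1,5]=1  [3,7]=1  [5,7]=2  [5,8]=2  [6,8]=1  [7,8]=2
  size 3 → [1,5,7]=3  [1,5,8]=3  [3,5,7]=3  [3,7,8]=3  [4,6,8]=1  [5,6,8]=3  [5,7,8]=6  [6,7,8]=3
  size 4 → [1,3,5,7]=6  [1,5,6,8]=6  [1,5,7,8]=12  [2,4,6,8]=1  [3,5,7,8]=12  [3,6,7,8]=6  [4,5,6,8]=4  [4,6,7,8]=4  [5,6,7,8]=12
  size 5 → [0,2,4,6,8]=1  [1,3,5,7,8]=30  [1,4,5,6,8]=10  [1,5,6,7,8]=30  [2,4,5,6,8]=5  [2,4,6,7,8]=5  [3,4,6,7,8]=10  [3,5,6,7,8]=30  [4,5,6,7,8]=20
  size 6 → [0,2,4,5,6,8]=6  [0,2,4,6,7,8]=6  [1,2,4,5,6,8]=15  [1,3,5,6,7,8]=90  [1,4,5,6,7,8]=60  [2,3,4,6,7,8]=15  [2,4,5,6,7,8]=30  [3,4,5,6,7,8]=60
  size 7 → [0,1,2,4,5,6,8]=21  [0,2,3,4,6,7,8]=21  [0,2,4,5,6,7,8]=42  [1,2,4,5,6,7,8]=105  [1,3,4,5,6,7,8]=210  [2,3,4,5,6,7,8]=105
  first=0(u) contributes 420
  first=1(i) contributes 168
  first=3(c) contributes 168
|[w]| = 756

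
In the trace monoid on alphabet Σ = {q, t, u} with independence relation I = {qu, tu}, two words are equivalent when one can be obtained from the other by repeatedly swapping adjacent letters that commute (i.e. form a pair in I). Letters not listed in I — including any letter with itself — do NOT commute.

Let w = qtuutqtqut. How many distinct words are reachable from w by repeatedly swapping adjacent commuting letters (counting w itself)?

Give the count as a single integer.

120

0(q) covers ∅
1(t) covers 0:q
2(u) covers ∅
3(u) covers 2:u
4(t) covers 1:t
5(q) covers 4:t
6(t) covers 5:q
7(q) covers 6:t
8(u) covers 3:u
9(t) covers 7:q
floor of heap: 0:q, 2:u
completions by unplaced set U, small U first (add the entries for U minus each lowest piece of U):
  |U|=1: {8}:1  {9}:1
  |U|=2: {3,8}:1  {7,9}:1  {8,9}:2
  |U|=3: {2,3,8}:1  {3,8,9}:3  {6,7,9}:1  {7,8,9}:3
  |U|=4: {2,3,8,9}:4  {3,7,8,9}:6  {5,6,7,9}:1  {6,7,8,9}:4
  |U|=5: {2,3,7,8,9}:10  {3,6,7,8,9}:10  {4,5,6,7,9}:1  {5,6,7,8,9}:5
  |U|=6: {1,4,5,6,7,9}:1  {2,3,6,7,8,9}:20  {3,5,6,7,8,9}:15  {4,5,6,7,8,9}:6
  |U|=7: {0,1,4,5,6,7,9}:1  {1,4,5,6,7,8,9}:7  {2,3,5,6,7,8,9}:35  {3,4,5,6,7,8,9}:21
  |U|=8: {0,1,4,5,6,7,8,9}:8  {1,3,4,5,6,7,8,9}:28  {2,3,4,5,6,7,8,9}:56
  start at 0(q): 84
  start at 2(u): 36
sum over floor = 120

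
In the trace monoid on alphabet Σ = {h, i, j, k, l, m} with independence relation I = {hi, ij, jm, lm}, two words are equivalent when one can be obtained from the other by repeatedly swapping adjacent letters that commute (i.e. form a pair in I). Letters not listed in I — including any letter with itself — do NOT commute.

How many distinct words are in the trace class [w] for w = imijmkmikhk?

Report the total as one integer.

5

#0=i has no predecessor
#1=m depends on [0:i]
#2=i depends on [1:m]
#3=j has no predecessor
#4=m depends on [2:i]
#5=k depends on [3:j, 4:m]
#6=m depends on [5:k]
#7=i depends on [6:m]
#8=k depends on [7:i]
#9=h depends on [8:k]
#10=k depends on [9:h]
sources: [0:i, 3:j]
N(rest) = Σ N(rest − s) over sources s of rest; N(one piece) = 1:
  size 1 → [10]=1
  size 2 → [9,10]=1
  size 3 → [8,9,10]=1
  size 4 → [7,8,9,10]=1
  size 5 → [6,7,8,9,10]=1
  size 6 → [5,6,7,8,9,10]=1
  size 7 → [3,5,6,7,8,9,10]=1  [4,5,6,7,8,9,10]=1
  size 8 → [2,4,5,6,7,8,9,10]=1  [3,4,5,6,7,8,9,10]=2
  size 9 → [1,2,4,5,6,7,8,9,10]=1  [2,3,4,5,6,7,8,9,10]=3
  first=0(i) contributes 4
  first=3(j) contributes 1
|[w]| = 5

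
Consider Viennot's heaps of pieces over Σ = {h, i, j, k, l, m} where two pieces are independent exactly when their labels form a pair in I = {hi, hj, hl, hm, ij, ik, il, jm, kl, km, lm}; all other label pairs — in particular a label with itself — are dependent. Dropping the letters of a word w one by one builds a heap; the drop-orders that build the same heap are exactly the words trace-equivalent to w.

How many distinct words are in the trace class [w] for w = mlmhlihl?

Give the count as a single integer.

piece 0:m — minimal
piece 1:l — minimal
piece 2:m rests on {0:m}
piece 3:h — minimal
piece 4:l rests on {1:l}
piece 5:i rests on {2:m}
piece 6:h rests on {3:h}
piece 7:l rests on {4:l}
minimal pieces: {0:m, 1:l, 3:h}
ways to finish when only these pieces remain (= sum over removing one remaining piece with nothing left below it):
  1 left: {5}→1  {6}→1  {7}→1
  2 left: {2,5}→1  {3,6}→1  {4,7}→1  {5,6}→2  {5,7}→2  {6,7}→2
  3 left: {0,2,5}→1  {1,4,7}→1  {2,5,6}→3  {2,5,7}→3  {3,5,6}→3  {3,6,7}→3  {4,5,7}→3  {4,6,7}→3  {5,6,7}→6
  4 left: {0,2,5,6}→4  {0,2,5,7}→4  {1,4,5,7}→4  {1,4,6,7}→4  {2,3,5,6}→6  {2,4,5,7}→6  {2,5,6,7}→12  {3,4,6,7}→6  {3,5,6,7}→12  {4,5,6,7}→12
  5 left: {0,2,3,5,6}→10  {0,2,4,5,7}→10  {0,2,5,6,7}→20  {1,2,4,5,7}→10  {1,3,4,6,7}→10  {1,4,5,6,7}→20  {2,3,5,6,7}→30  {2,4,5,6,7}→30  {3,4,5,6,7}→30
  6 left: {0,1,2,4,5,7}→20  {0,2,3,5,6,7}→60  {0,2,4,5,6,7}→60  {1,2,4,5,6,7}→60  {1,3,4,5,6,7}→60  {2,3,4,5,6,7}→90
  placing 0:m first → 210 extensions
  placing 1:l first → 210 extensions
  placing 3:h first → 140 extensions
total linear extensions = 560

560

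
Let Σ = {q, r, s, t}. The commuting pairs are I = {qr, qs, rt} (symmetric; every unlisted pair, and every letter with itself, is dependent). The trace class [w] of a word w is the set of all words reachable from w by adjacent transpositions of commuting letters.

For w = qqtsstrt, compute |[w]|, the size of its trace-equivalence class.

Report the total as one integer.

3

drop 0:q onto floor
drop 1:q onto {0:q}
drop 2:t onto {1:q}
drop 3:s onto {2:t}
drop 4:s onto {3:s}
drop 5:t onto {4:s}
drop 6:r onto {4:s}
drop 7:t onto {5:t}
ground layer = {0:q}
drop-orders for the pieces not yet dropped (sum over which currently-grounded one goes next):
  1 to go: {6} 1  {7} 1
  2 to go: {5,7} 1  {6,7} 2
  3 to go: {5,6,7} 3
  4 to go: {4,5,6,7} 3
  5 to go: {3,4,5,6,7} 3
  6 to go: {2,3,4,5,6,7} 3
  if 0:q drops first: 3 orders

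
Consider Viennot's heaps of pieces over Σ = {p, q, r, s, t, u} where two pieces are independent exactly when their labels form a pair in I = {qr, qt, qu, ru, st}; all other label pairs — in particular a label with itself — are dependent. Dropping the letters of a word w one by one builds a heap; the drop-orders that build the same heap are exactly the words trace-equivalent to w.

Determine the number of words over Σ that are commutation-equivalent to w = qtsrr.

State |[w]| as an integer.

piece 0:q — minimal
piece 1:t — minimal
piece 2:s rests on {0:q}
piece 3:r rests on {1:t, 2:s}
piece 4:r rests on {3:r}
minimal pieces: {0:q, 1:t}
ways to finish when only these pieces remain (= sum over removing one remaining piece with nothing left below it):
  1 left: {4}→1
  2 left: {3,4}→1
  3 left: {1,3,4}→1  {2,3,4}→1
  placing 0:q first → 2 extensions
  placing 1:t first → 1 extensions
total linear extensions = 3

3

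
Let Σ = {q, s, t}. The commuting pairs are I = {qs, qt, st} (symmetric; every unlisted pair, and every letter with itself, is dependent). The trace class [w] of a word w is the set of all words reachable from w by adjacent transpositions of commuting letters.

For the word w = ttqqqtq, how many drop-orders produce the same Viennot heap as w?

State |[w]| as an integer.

35

0(t) covers ∅
1(t) covers 0:t
2(q) covers ∅
3(q) covers 2:q
4(q) covers 3:q
5(t) covers 1:t
6(q) covers 4:q
floor of heap: 0:t, 2:q
completions by unplaced set U, small U first (add the entries for U minus each lowest piece of U):
  |U|=1: {5}:1  {6}:1
  |U|=2: {1,5}:1  {4,6}:1  {5,6}:2
  |U|=3: {0,1,5}:1  {1,5,6}:3  {3,4,6}:1  {4,5,6}:3
  |U|=4: {0,1,5,6}:4  {1,4,5,6}:6  {2,3,4,6}:1  {3,4,5,6}:4
  |U|=5: {0,1,4,5,6}:10  {1,3,4,5,6}:10  {2,3,4,5,6}:5
  start at 0(t): 15
  start at 2(q): 20
sum over floor = 35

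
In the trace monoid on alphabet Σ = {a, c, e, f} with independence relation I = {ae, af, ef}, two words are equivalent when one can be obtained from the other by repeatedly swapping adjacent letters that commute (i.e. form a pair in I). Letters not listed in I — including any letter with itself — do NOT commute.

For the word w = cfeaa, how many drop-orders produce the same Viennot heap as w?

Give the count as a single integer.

drop 0:c onto floor
drop 1:f onto {0:c}
drop 2:e onto {0:c}
drop 3:a onto {0:c}
drop 4:a onto {3:a}
ground layer = {0:c}
drop-orders for the pieces not yet dropped (sum over which currently-grounded one goes next):
  1 to go: {1} 1  {2} 1  {4} 1
  2 to go: {1,2} 2  {1,4} 2  {2,4} 2  {3,4} 1
  3 to go: {1,2,4} 6  {1,3,4} 3  {2,3,4} 3
  if 0:c drops first: 12 orders

12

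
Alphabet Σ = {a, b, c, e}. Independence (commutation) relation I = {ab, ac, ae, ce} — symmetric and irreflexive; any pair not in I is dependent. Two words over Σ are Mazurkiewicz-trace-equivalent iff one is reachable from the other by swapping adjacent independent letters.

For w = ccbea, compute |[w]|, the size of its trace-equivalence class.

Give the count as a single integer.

5

#0=c has no predecessor
#1=c depends on [0:c]
#2=b depends on [1:c]
#3=e depends on [2:b]
#4=a has no predecessor
sources: [0:c, 4:a]
N(rest) = Σ N(rest − s) over sources s of rest; N(one piece) = 1:
  size 1 → [3]=1  [4]=1
  size 2 → [2,3]=1  [3,4]=2
  size 3 → [1,2,3]=1  [2,3,4]=3
  first=0(c) contributes 4
  first=4(a) contributes 1
|[w]| = 5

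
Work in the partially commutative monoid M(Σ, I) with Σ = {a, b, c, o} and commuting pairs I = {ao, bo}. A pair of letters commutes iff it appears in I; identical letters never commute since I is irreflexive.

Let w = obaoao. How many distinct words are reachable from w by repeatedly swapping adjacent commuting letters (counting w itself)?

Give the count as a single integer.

drop 0:o onto floor
drop 1:b onto floor
drop 2:a onto {1:b}
drop 3:o onto {0:o}
drop 4:a onto {2:a}
drop 5:o onto {3:o}
ground layer = {0:o, 1:b}
drop-orders for the pieces not yet dropped (sum over which currently-grounded one goes next):
  1 to go: {4} 1  {5} 1
  2 to go: {2,4} 1  {3,5} 1  {4,5} 2
  3 to go: {0,3,5} 1  {1,2,4} 1  {2,4,5} 3  {3,4,5} 3
  4 to go: {0,3,4,5} 4  {1,2,4,5} 4  {2,3,4,5} 6
  if 0:o drops first: 10 orders
  if 1:b drops first: 10 orders
heap linearizations: 20

20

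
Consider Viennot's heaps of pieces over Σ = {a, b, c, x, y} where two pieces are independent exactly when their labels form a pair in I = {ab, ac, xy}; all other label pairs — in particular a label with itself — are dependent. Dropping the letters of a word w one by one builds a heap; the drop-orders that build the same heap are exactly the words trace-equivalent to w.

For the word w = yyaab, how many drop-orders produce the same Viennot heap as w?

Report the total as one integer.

0(y) covers ∅
1(y) covers 0:y
2(a) covers 1:y
3(a) covers 2:a
4(b) covers 1:y
floor of heap: 0:y
completions by unplaced set U, small U first (add the entries for U minus each lowest piece of U):
  |U|=1: {3}:1  {4}:1
  |U|=2: {2,3}:1  {3,4}:2
  |U|=3: {2,3,4}:3
  start at 0(y): 3

3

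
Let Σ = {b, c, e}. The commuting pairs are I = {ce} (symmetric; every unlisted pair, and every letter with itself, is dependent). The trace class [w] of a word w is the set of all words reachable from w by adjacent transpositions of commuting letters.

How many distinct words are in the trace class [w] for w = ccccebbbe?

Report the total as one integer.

piece 0:c — minimal
piece 1:c rests on {0:c}
piece 2:c rests on {1:c}
piece 3:c rests on {2:c}
piece 4:e — minimal
piece 5:b rests on {3:c, 4:e}
piece 6:b rests on {5:b}
piece 7:b rests on {6:b}
piece 8:e rests on {7:b}
minimal pieces: {0:c, 4:e}
ways to finish when only these pieces remain (= sum over removing one remaining piece with nothing left below it):
  1 left: {8}→1
  2 left: {7,8}→1
  3 left: {6,7,8}→1
  4 left: {5,6,7,8}→1
  5 left: {3,5,6,7,8}→1  {4,5,6,7,8}→1
  6 left: {2,3,5,6,7,8}→1  {3,4,5,6,7,8}→2
  7 left: {1,2,3,5,6,7,8}→1  {2,3,4,5,6,7,8}→3
  placing 0:c first → 4 extensions
  placing 4:e first → 1 extensions
total linear extensions = 5

5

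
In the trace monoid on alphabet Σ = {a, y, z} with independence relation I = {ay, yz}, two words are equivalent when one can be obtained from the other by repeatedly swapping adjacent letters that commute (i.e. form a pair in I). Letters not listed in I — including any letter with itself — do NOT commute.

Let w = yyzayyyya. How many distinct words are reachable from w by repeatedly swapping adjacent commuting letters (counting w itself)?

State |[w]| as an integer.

84

drop 0:y onto floor
drop 1:y onto {0:y}
drop 2:z onto floor
drop 3:a onto {2:z}
drop 4:y onto {1:y}
drop 5:y onto {4:y}
drop 6:y onto {5:y}
drop 7:y onto {6:y}
drop 8:a onto {3:a}
ground layer = {0:y, 2:z}
drop-orders for the pieces not yet dropped (sum over which currently-grounded one goes next):
  1 to go: {7} 1  {8} 1
  2 to go: {3,8} 1  {6,7} 1  {7,8} 2
  3 to go: {2,3,8} 1  {3,7,8} 3  {5,6,7} 1  {6,7,8} 3
  4 to go: {2,3,7,8} 4  {3,6,7,8} 6  {4,5,6,7} 1  {5,6,7,8} 4
  5 to go: {1,4,5,6,7} 1  {2,3,6,7,8} 10  {3,5,6,7,8} 10  {4,5,6,7,8} 5
  6 to go: {0,1,4,5,6,7} 1  {1,4,5,6,7,8} 6  {2,3,5,6,7,8} 20  {3,4,5,6,7,8} 15
  7 to go: {0,1,4,5,6,7,8} 7  {1,3,4,5,6,7,8} 21  {2,3,4,5,6,7,8} 35
  if 0:y drops first: 56 orders
  if 2:z drops first: 28 orders
heap linearizations: 84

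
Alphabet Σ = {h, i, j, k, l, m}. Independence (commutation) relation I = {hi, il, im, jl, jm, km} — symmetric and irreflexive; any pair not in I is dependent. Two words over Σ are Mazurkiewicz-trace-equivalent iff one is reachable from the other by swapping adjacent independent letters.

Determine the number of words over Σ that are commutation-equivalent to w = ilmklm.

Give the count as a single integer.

5

drop 0:i onto floor
drop 1:l onto floor
drop 2:m onto {1:l}
drop 3:k onto {0:i, 1:l}
drop 4:l onto {2:m, 3:k}
drop 5:m onto {4:l}
ground layer = {0:i, 1:l}
drop-orders for the pieces not yet dropped (sum over which currently-grounded one goes next):
  1 to go: {5} 1
  2 to go: {4,5} 1
  3 to go: {2,4,5} 1  {3,4,5} 1
  4 to go: {0,3,4,5} 1  {2,3,4,5} 2
  if 0:i drops first: 2 orders
  if 1:l drops first: 3 orders
heap linearizations: 5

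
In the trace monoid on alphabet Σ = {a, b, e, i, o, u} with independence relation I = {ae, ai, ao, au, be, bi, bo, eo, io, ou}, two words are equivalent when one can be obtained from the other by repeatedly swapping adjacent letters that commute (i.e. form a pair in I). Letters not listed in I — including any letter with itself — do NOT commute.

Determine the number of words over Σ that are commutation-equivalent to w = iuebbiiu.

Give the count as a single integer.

piece 0:i — minimal
piece 1:u rests on {0:i}
piece 2:e rests on {1:u}
piece 3:b rests on {1:u}
piece 4:b rests on {3:b}
piece 5:i rests on {2:e}
piece 6:i rests on {5:i}
piece 7:u rests on {4:b, 6:i}
minimal pieces: {0:i}
ways to finish when only these pieces remain (= sum over removing one remaining piece with nothing left below it):
  1 left: {7}→1
  2 left: {4,7}→1  {6,7}→1
  3 left: {3,4,7}→1  {4,6,7}→2  {5,6,7}→1
  4 left: {2,5,6,7}→1  {3,4,6,7}→3  {4,5,6,7}→3
  5 left: {2,4,5,6,7}→4  {3,4,5,6,7}→6
  6 left: {2,3,4,5,6,7}→10
  placing 0:i first → 10 extensions

10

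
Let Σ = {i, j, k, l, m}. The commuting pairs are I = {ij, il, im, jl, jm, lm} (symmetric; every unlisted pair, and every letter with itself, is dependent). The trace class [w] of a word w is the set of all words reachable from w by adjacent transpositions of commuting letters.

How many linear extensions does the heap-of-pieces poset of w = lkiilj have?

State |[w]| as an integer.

12

piece 0:l — minimal
piece 1:k rests on {0:l}
piece 2:i rests on {1:k}
piece 3:i rests on {2:i}
piece 4:l rests on {1:k}
piece 5:j rests on {1:k}
minimal pieces: {0:l}
ways to finish when only these pieces remain (= sum over removing one remaining piece with nothing left below it):
  1 left: {3}→1  {4}→1  {5}→1
  2 left: {2,3}→1  {3,4}→2  {3,5}→2  {4,5}→2
  3 left: {2,3,4}→3  {2,3,5}→3  {3,4,5}→6
  4 left: {2,3,4,5}→12
  placing 0:l first → 12 extensions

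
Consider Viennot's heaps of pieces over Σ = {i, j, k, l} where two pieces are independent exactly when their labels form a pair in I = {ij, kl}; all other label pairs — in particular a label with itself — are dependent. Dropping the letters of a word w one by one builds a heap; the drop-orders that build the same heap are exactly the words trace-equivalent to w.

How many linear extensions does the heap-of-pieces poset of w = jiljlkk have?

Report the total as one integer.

6

#0=j has no predecessor
#1=i has no predecessor
#2=l depends on [0:j, 1:i]
#3=j depends on [2:l]
#4=l depends on [3:j]
#5=k depends on [3:j]
#6=k depends on [5:k]
sources: [0:j, 1:i]
N(rest) = Σ N(rest − s) over sources s of rest; N(one piece) = 1:
  size 1 → [4]=1  [6]=1
  size 2 → [4,6]=2  [5,6]=1
  size 3 → [4,5,6]=3
  size 4 → [3,4,5,6]=3
  size 5 → [2,3,4,5,6]=3
  first=0(j) contributes 3
  first=1(i) contributes 3
|[w]| = 6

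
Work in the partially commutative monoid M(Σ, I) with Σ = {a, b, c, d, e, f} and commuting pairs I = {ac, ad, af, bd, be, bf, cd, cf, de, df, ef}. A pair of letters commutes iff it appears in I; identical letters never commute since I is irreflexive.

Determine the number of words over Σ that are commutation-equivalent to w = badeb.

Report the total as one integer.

0(b) covers ∅
1(a) covers 0:b
2(d) covers ∅
3(e) covers 1:a
4(b) covers 1:a
floor of heap: 0:b, 2:d
completions by unplaced set U, small U first (add the entries for U minus each lowest piece of U):
  |U|=1: {2}:1  {3}:1  {4}:1
  |U|=2: {2,3}:2  {2,4}:2  {3,4}:2
  |U|=3: {1,3,4}:2  {2,3,4}:6
  start at 0(b): 8
  start at 2(d): 2
sum over floor = 10

10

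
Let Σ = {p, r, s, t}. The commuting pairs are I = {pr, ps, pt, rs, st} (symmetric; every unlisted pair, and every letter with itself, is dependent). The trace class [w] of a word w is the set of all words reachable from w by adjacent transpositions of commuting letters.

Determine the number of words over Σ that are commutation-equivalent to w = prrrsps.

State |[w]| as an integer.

piece 0:p — minimal
piece 1:r — minimal
piece 2:r rests on {1:r}
piece 3:r rests on {2:r}
piece 4:s — minimal
piece 5:p rests on {0:p}
piece 6:s rests on {4:s}
minimal pieces: {0:p, 1:r, 4:s}
ways to finish when only these pieces remain (= sum over removing one remaining piece with nothing left below it):
  1 left: {3}→1  {5}→1  {6}→1
  2 left: {0,5}→1  {2,3}→1  {3,5}→2  {3,6}→2  {4,6}→1  {5,6}→2
  3 left: {0,3,5}→3  {0,5,6}→3  {1,2,3}→1  {2,3,5}→3  {2,3,6}→3  {3,4,6}→3  {3,5,6}→6  {4,5,6}→3
  4 left: {0,2,3,5}→6  {0,3,5,6}→12  {0,4,5,6}→6  {1,2,3,5}→4  {1,2,3,6}→4  {2,3,4,6}→6  {2,3,5,6}→12  {3,4,5,6}→12
  5 left: {0,1,2,3,5}→10  {0,2,3,5,6}→30  {0,3,4,5,6}→30  {1,2,3,4,6}→10  {1,2,3,5,6}→20  {2,3,4,5,6}→30
  placing 0:p first → 60 extensions
  placing 1:r first → 90 extensions
  placing 4:s first → 60 extensions
total linear extensions = 210

210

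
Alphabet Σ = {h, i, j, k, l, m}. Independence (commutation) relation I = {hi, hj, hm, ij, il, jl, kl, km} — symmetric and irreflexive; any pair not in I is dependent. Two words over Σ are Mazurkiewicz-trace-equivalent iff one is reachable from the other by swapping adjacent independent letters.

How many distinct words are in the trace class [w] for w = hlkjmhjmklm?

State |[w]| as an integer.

53

piece 0:h — minimal
piece 1:l rests on {0:h}
piece 2:k rests on {0:h}
piece 3:j rests on {2:k}
piece 4:m rests on {1:l, 3:j}
piece 5:h rests on {1:l, 2:k}
piece 6:j rests on {4:m}
piece 7:m rests on {6:j}
piece 8:k rests on {5:h, 6:j}
piece 9:l rests on {5:h, 7:m}
piece 10:m rests on {9:l}
minimal pieces: {0:h}
ways to finish when only these pieces remain (= sum over removing one remaining piece with nothing left below it):
  1 left: {8}→1  {10}→1
  2 left: {8,10}→2  {9,10}→1
  3 left: {7,9,10}→1  {8,9,10}→3
  4 left: {5,8,9,10}→3  {7,8,9,10}→4
  5 left: {5,7,8,9,10}→7  {6,7,8,9,10}→4
  6 left: {4,6,7,8,9,10}→4  {5,6,7,8,9,10}→11
  7 left: {3,4,6,7,8,9,10}→4  {4,5,6,7,8,9,10}→15
  8 left: {1,4,5,6,7,8,9,10}→15  {3,4,5,6,7,8,9,10}→19
  9 left: {1,3,4,5,6,7,8,9,10}→34  {2,3,4,5,6,7,8,9,10}→19
  placing 0:h first → 53 extensions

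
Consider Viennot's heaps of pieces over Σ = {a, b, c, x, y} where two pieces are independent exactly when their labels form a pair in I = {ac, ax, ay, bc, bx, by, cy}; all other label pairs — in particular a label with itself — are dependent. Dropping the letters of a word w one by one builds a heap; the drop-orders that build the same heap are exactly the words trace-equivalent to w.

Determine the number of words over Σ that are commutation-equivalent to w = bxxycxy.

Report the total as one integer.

14

#0=b has no predecessor
#1=x has no predecessor
#2=x depends on [1:x]
#3=y depends on [2:x]
#4=c depends on [2:x]
#5=x depends on [3:y, 4:c]
#6=y depends on [5:x]
sources: [0:b, 1:x]
N(rest) = Σ N(rest − s) over sources s of rest; N(one piece) = 1:
  size 1 → [0]=1  [6]=1
  size 2 → [0,6]=2  [5,6]=1
  size 3 → [0,5,6]=3  [3,5,6]=1  [4,5,6]=1
  size 4 → [0,3,5,6]=4  [0,4,5,6]=4  [3,4,5,6]=2
  size 5 → [0,3,4,5,6]=10  [2,3,4,5,6]=2
  first=0(b) contributes 2
  first=1(x) contributes 12
|[w]| = 14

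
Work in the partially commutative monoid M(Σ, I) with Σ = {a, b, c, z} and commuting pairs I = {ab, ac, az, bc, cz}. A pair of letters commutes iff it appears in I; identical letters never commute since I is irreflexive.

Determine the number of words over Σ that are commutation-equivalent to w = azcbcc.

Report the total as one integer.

drop 0:a onto floor
drop 1:z onto floor
drop 2:c onto floor
drop 3:b onto {1:z}
drop 4:c onto {2:c}
drop 5:c onto {4:c}
ground layer = {0:a, 1:z, 2:c}
drop-orders for the pieces not yet dropped (sum over which currently-grounded one goes next):
  1 to go: {0} 1  {3} 1  {5} 1
  2 to go: {0,3} 2  {0,5} 2  {1,3} 1  {3,5} 2  {4,5} 1
  3 to go: {0,1,3} 3  {0,3,5} 6  {0,4,5} 3  {1,3,5} 3  {2,4,5} 1  {3,4,5} 3
  4 to go: {0,1,3,5} 12  {0,2,4,5} 4  {0,3,4,5} 12  {1,3,4,5} 6  {2,3,4,5} 4
  if 0:a drops first: 10 orders
  if 1:z drops first: 20 orders
  if 2:c drops first: 30 orders
heap linearizations: 60

60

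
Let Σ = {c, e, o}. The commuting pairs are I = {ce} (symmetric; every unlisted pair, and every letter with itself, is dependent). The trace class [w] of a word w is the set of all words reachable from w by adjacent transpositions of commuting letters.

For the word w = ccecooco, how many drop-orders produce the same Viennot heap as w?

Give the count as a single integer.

4

piece 0:c — minimal
piece 1:c rests on {0:c}
piece 2:e — minimal
piece 3:c rests on {1:c}
piece 4:o rests on {2:e, 3:c}
piece 5:o rests on {4:o}
piece 6:c rests on {5:o}
piece 7:o rests on {6:c}
minimal pieces: {0:c, 2:e}
ways to finish when only these pieces remain (= sum over removing one remaining piece with nothing left below it):
  1 left: {7}→1
  2 left: {6,7}→1
  3 left: {5,6,7}→1
  4 left: {4,5,6,7}→1
  5 left: {2,4,5,6,7}→1  {3,4,5,6,7}→1
  6 left: {1,3,4,5,6,7}→1  {2,3,4,5,6,7}→2
  placing 0:c first → 3 extensions
  placing 2:e first → 1 extensions
total linear extensions = 4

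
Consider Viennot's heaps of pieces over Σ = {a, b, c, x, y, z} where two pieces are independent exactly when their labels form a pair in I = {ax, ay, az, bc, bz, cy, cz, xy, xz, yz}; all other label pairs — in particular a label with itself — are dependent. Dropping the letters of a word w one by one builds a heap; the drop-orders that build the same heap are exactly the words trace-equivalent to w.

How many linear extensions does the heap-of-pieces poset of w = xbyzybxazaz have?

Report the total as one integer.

495

#0=x has no predecessor
#1=b depends on [0:x]
#2=y depends on [1:b]
#3=z has no predecessor
#4=y depends on [2:y]
#5=b depends on [4:y]
#6=x depends on [5:b]
#7=a depends on [5:b]
#8=z depends on [3:z]
#9=a depends on [7:a]
#10=z depends on [8:z]
sources: [0:x, 3:z]
N(rest) = Σ N(rest − s) over sources s of rest; N(one piece) = 1:
  size 1 → [6]=1  [9]=1  [10]=1
  size 2 → [6,9]=2  [6,10]=2  [7,9]=1  [8,10]=1  [9,10]=2
  size 3 → [3,8,10]=1  [6,7,9]=3  [6,8,10]=3  [6,9,10]=6  [7,9,10]=3  [8,9,10]=3
  size 4 → [3,6,8,10]=4  [3,8,9,10]=4  [5,6,7,9]=3  [6,7,9,10]=12  [6,8,9,10]=12  [7,8,9,10]=6
  size 5 → [3,6,8,9,10]=20  [3,7,8,9,10]=10  [4,5,6,7,9]=3  [5,6,7,9,10]=15  [6,7,8,9,10]=30
  size 6 → [2,4,5,6,7,9]=3  [3,6,7,8,9,10]=60  [4,5,6,7,9,10]=18  [5,6,7,8,9,10]=45
  size 7 → [1,2,4,5,6,7,9]=3  [2,4,5,6,7,9,10]=21  [3,5,6,7,8,9,10]=105  [4,5,6,7,8,9,10]=63
  size 8 → [0,1,2,4,5,6,7,9]=3  [1,2,4,5,6,7,9,10]=24  [2,4,5,6,7,8,9,10]=84  [3,4,5,6,7,8,9,10]=168
  size 9 → [0,1,2,4,5,6,7,9,10]=27  [1,2,4,5,6,7,8,9,10]=108  [2,3,4,5,6,7,8,9,10]=252
  first=0(x) contributes 360
  first=3(z) contributes 135
|[w]| = 495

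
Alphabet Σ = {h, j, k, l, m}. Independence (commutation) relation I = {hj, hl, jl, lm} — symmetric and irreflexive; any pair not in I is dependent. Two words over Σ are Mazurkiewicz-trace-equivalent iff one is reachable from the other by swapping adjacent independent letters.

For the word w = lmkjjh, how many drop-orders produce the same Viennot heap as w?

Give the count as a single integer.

6

0(l) covers ∅
1(m) covers ∅
2(k) covers 0:l, 1:m
3(j) covers 2:k
4(j) covers 3:j
5(h) covers 2:k
floor of heap: 0:l, 1:m
completions by unplaced set U, small U first (add the entries for U minus each lowest piece of U):
  |U|=1: {4}:1  {5}:1
  |U|=2: {3,4}:1  {4,5}:2
  |U|=3: {3,4,5}:3
  |U|=4: {2,3,4,5}:3
  start at 0(l): 3
  start at 1(m): 3
sum over floor = 6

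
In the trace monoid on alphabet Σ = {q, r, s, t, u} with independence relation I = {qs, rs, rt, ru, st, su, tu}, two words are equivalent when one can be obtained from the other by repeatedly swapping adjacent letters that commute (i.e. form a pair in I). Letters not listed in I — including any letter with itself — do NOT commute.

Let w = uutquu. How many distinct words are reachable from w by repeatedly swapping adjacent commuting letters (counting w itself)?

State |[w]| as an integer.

#0=u has no predecessor
#1=u depends on [0:u]
#2=t has no predecessor
#3=q depends on [1:u, 2:t]
#4=u depends on [3:q]
#5=u depends on [4:u]
sources: [0:u, 2:t]
N(rest) = Σ N(rest − s) over sources s of rest; N(one piece) = 1:
  size 1 → [5]=1
  size 2 → [4,5]=1
  size 3 → [3,4,5]=1
  size 4 → [1,3,4,5]=1  [2,3,4,5]=1
  first=0(u) contributes 2
  first=2(t) contributes 1
|[w]| = 3

3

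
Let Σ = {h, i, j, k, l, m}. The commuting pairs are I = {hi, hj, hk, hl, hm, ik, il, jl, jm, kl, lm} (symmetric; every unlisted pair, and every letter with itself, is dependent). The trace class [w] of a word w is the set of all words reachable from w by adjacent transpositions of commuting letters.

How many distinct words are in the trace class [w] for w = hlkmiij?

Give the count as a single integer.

42

0(h) covers ∅
1(l) covers ∅
2(k) covers ∅
3(m) covers 2:k
4(i) covers 3:m
5(i) covers 4:i
6(j) covers 5:i
floor of heap: 0:h, 1:l, 2:k
completions by unplaced set U, small U first (add the entries for U minus each lowest piece of U):
  |U|=1: {0}:1  {1}:1  {6}:1
  |U|=2: {0,1}:2  {0,6}:2  {1,6}:2  {5,6}:1
  |U|=3: {0,1,6}:6  {0,5,6}:3  {1,5,6}:3  {4,5,6}:1
  |U|=4: {0,1,5,6}:12  {0,4,5,6}:4  {1,4,5,6}:4  {3,4,5,6}:1
  |U|=5: {0,1,4,5,6}:20  {0,3,4,5,6}:5  {1,3,4,5,6}:5  {2,3,4,5,6}:1
  start at 0(h): 6
  start at 1(l): 6
  start at 2(k): 30
sum over floor = 42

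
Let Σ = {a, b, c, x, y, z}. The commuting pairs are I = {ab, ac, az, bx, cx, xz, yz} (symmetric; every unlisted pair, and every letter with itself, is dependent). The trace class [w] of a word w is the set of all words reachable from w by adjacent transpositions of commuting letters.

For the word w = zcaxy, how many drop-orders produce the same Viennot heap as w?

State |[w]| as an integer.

6

#0=z has no predecessor
#1=c depends on [0:z]
#2=a has no predecessor
#3=x depends on [2:a]
#4=y depends on [1:c, 3:x]
sources: [0:z, 2:a]
N(rest) = Σ N(rest − s) over sources s of rest; N(one piece) = 1:
  size 1 → [4]=1
  size 2 → [1,4]=1  [3,4]=1
  size 3 → [0,1,4]=1  [1,3,4]=2  [2,3,4]=1
  first=0(z) contributes 3
  first=2(a) contributes 3
|[w]| = 6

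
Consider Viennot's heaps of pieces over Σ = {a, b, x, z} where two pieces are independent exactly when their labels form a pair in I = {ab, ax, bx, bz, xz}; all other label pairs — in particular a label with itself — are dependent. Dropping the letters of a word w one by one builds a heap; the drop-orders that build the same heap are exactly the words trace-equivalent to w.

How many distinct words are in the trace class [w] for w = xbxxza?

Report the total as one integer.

#0=x has no predecessor
#1=b has no predecessor
#2=x depends on [0:x]
#3=x depends on [2:x]
#4=z has no predecessor
#5=a depends on [4:z]
sources: [0:x, 1:b, 4:z]
N(rest) = Σ N(rest − s) over sources s of rest; N(one piece) = 1:
  size 1 → [1]=1  [3]=1  [5]=1
  size 2 → [1,3]=2  [1,5]=2  [2,3]=1  [3,5]=2  [4,5]=1
  size 3 → [0,2,3]=1  [1,2,3]=3  [1,3,5]=6  [1,4,5]=3  [2,3,5]=3  [3,4,5]=3
  size 4 → [0,1,2,3]=4  [0,2,3,5]=4  [1,2,3,5]=12  [1,3,4,5]=12  [2,3,4,5]=6
  first=0(x) contributes 30
  first=1(b) contributes 10
  first=4(z) contributes 20
|[w]| = 60

60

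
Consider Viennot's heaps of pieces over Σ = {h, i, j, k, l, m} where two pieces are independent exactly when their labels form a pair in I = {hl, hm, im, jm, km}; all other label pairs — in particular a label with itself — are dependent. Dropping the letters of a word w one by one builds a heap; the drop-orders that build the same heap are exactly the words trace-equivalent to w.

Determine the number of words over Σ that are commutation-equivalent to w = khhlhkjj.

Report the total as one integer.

4

piece 0:k — minimal
piece 1:h rests on {0:k}
piece 2:h rests on {1:h}
piece 3:l rests on {0:k}
piece 4:h rests on {2:h}
piece 5:k rests on {3:l, 4:h}
piece 6:j rests on {5:k}
piece 7:j rests on {6:j}
minimal pieces: {0:k}
ways to finish when only these pieces remain (= sum over removing one remaining piece with nothing left below it):
  1 left: {7}→1
  2 left: {6,7}→1
  3 left: {5,6,7}→1
  4 left: {3,5,6,7}→1  {4,5,6,7}→1
  5 left: {2,4,5,6,7}→1  {3,4,5,6,7}→2
  6 left: {1,2,4,5,6,7}→1  {2,3,4,5,6,7}→3
  placing 0:k first → 4 extensions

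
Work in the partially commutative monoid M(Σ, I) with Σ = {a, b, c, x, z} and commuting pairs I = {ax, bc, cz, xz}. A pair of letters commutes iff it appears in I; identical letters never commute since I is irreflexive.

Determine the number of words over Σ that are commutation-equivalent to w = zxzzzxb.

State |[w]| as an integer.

15

#0=z has no predecessor
#1=x has no predecessor
#2=z depends on [0:z]
#3=z depends on [2:z]
#4=z depends on [3:z]
#5=x depends on [1:x]
#6=b depends on [4:z, 5:x]
sources: [0:z, 1:x]
N(rest) = Σ N(rest − s) over sources s of rest; N(one piece) = 1:
  size 1 → [6]=1
  size 2 → [4,6]=1  [5,6]=1
  size 3 → [1,5,6]=1  [3,4,6]=1  [4,5,6]=2
  size 4 → [1,4,5,6]=3  [2,3,4,6]=1  [3,4,5,6]=3
  size 5 → [0,2,3,4,6]=1  [1,3,4,5,6]=6  [2,3,4,5,6]=4
  first=0(z) contributes 10
  first=1(x) contributes 5
|[w]| = 15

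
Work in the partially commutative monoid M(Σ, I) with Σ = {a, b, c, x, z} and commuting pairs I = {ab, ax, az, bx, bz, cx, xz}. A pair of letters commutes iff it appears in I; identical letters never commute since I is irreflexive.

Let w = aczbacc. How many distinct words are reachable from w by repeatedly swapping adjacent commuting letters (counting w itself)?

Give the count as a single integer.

6

piece 0:a — minimal
piece 1:c rests on {0:a}
piece 2:z rests on {1:c}
piece 3:b rests on {1:c}
piece 4:a rests on {1:c}
piece 5:c rests on {2:z, 3:b, 4:a}
piece 6:c rests on {5:c}
minimal pieces: {0:a}
ways to finish when only these pieces remain (= sum over removing one remaining piece with nothing left below it):
  1 left: {6}→1
  2 left: {5,6}→1
  3 left: {2,5,6}→1  {3,5,6}→1  {4,5,6}→1
  4 left: {2,3,5,6}→2  {2,4,5,6}→2  {3,4,5,6}→2
  5 left: {2,3,4,5,6}→6
  placing 0:a first → 6 extensions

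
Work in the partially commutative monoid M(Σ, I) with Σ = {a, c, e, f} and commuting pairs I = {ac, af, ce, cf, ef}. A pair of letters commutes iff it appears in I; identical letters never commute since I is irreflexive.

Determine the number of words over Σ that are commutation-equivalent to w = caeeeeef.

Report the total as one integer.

0(c) covers ∅
1(a) covers ∅
2(e) covers 1:a
3(e) covers 2:e
4(e) covers 3:e
5(e) covers 4:e
6(e) covers 5:e
7(f) covers ∅
floor of heap: 0:c, 1:a, 7:f
completions by unplaced set U, small U first (add the entries for U minus each lowest piece of U):
  |U|=1: {0}:1  {6}:1  {7}:1
  |U|=2: {0,6}:2  {0,7}:2  {5,6}:1  {6,7}:2
  |U|=3: {0,5,6}:3  {0,6,7}:6  {4,5,6}:1  {5,6,7}:3
  |U|=4: {0,4,5,6}:4  {0,5,6,7}:12  {3,4,5,6}:1  {4,5,6,7}:4
  |U|=5: {0,3,4,5,6}:5  {0,4,5,6,7}:20  {2,3,4,5,6}:1  {3,4,5,6,7}:5
  |U|=6: {0,2,3,4,5,6}:6  {0,3,4,5,6,7}:30  {1,2,3,4,5,6}:1  {2,3,4,5,6,7}:6
  start at 0(c): 7
  start at 1(a): 42
  start at 7(f): 7
sum over floor = 56

56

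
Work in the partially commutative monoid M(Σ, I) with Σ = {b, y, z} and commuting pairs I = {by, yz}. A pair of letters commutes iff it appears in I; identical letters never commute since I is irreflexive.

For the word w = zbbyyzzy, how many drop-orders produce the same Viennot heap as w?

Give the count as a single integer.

56

0(z) covers ∅
1(b) covers 0:z
2(b) covers 1:b
3(y) covers ∅
4(y) covers 3:y
5(z) covers 2:b
6(z) covers 5:z
7(y) covers 4:y
floor of heap: 0:z, 3:y
completions by unplaced set U, small U first (add the entries for U minus each lowest piece of U):
  |U|=1: {6}:1  {7}:1
  |U|=2: {4,7}:1  {5,6}:1  {6,7}:2
  |U|=3: {2,5,6}:1  {3,4,7}:1  {4,6,7}:3  {5,6,7}:3
  |U|=4: {1,2,5,6}:1  {2,5,6,7}:4  {3,4,6,7}:4  {4,5,6,7}:6
  |U|=5: {0,1,2,5,6}:1  {1,2,5,6,7}:5  {2,4,5,6,7}:10  {3,4,5,6,7}:10
  |U|=6: {0,1,2,5,6,7}:6  {1,2,4,5,6,7}:15  {2,3,4,5,6,7}:20
  start at 0(z): 35
  start at 3(y): 21
sum over floor = 56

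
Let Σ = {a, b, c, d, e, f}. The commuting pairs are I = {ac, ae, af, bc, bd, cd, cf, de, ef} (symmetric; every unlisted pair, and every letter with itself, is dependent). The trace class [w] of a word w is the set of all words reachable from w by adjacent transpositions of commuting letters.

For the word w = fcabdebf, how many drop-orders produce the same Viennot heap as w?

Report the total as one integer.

36

#0=f has no predecessor
#1=c has no predecessor
#2=a has no predecessor
#3=b depends on [0:f, 2:a]
#4=d depends on [0:f, 2:a]
#5=e depends on [1:c, 3:b]
#6=b depends on [5:e]
#7=f depends on [4:d, 6:b]
sources: [0:f, 1:c, 2:a]
N(rest) = Σ N(rest − s) over sources s of rest; N(one piece) = 1:
  size 1 → [7]=1
  size 2 → [4,7]=1  [6,7]=1
  size 3 → [4,6,7]=2  [5,6,7]=1
  size 4 → [1,5,6,7]=1  [3,5,6,7]=1  [4,5,6,7]=3
  size 5 → [1,3,5,6,7]=2  [1,4,5,6,7]=4  [3,4,5,6,7]=4
  size 6 → [0,3,4,5,6,7]=4  [1,3,4,5,6,7]=10  [2,3,4,5,6,7]=4
  first=0(f) contributes 14
  first=1(c) contributes 8
  first=2(a) contributes 14
|[w]| = 36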